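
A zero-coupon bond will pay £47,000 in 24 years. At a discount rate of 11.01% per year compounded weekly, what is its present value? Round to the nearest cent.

£3,355.30

Growth factor = (1 + 0.1101/52)^1248 ≈ 14.007691273.
P = 47,000/14.007691273 ≈ 3,355.2995.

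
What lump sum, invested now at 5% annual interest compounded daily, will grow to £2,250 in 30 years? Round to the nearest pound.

Growth factor = (1 + 0.05/365)^10950 ≈ 4.481228689.
P = 2,250/4.481228689 ≈ 502.0944.

£502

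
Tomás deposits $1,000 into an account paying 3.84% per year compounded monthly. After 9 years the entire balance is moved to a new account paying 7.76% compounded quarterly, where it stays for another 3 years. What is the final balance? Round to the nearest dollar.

Phase 1: 1,000·(1 + 0.0032)^108 ≈ 1,412.0580.
Phase 2: 1,412.0580·(1 + 0.0194)^12 ≈ 1,778.2306.

$1,778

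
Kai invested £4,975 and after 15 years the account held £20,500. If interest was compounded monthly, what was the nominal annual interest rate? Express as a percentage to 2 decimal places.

The 180-period growth factor is 20,500/4,975 = 4.1206.
r/12 = 4.1206^(1/180) − 1 ≈ 0.00789769, so r ≈ 12·0.00789769 = 9.47722%.

9.48%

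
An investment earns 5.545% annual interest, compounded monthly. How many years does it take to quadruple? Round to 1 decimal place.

(1 + 0.00462083)^(12t) = 4.
12t = ln 4 / ln(1 + 0.00462083) ≈ 1.3863/0.00461019 ≈ 300.7022.
t ≈ 25.0585.

25.1 years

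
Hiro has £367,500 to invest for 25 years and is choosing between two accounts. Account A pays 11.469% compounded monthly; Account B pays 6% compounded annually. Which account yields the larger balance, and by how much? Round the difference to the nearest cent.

Account A, by £4,799,132.26

Account A growth factor: (1 + 0.0095575)^300 ≈ 17.35073401364; balance ≈ 6,376,394.7500.
Account B growth factor: (1 + 0.06)^25 ≈ 4.291870719743; balance ≈ 1,577,262.4895.
Account A is larger by 4,799,132.2605.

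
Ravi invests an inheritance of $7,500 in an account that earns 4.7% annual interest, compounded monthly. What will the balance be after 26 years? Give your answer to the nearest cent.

Periodic rate = 4.7%/12 = 0.00391667; periods = 12·26 = 312.
A = 7,500·(1 + 0.047/12)^312 ≈ 7,500·3.3858776432 ≈ 25,394.0823.

$25,394.08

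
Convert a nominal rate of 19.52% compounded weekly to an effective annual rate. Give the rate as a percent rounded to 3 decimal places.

21.511%

EAR = (1 + 19.52%/52)^52 − 1 = (1 + 0.00375385)^52 − 1.
(1 + 0.00375385)^52 ≈ 1.21511, so EAR ≈ 21.51099%.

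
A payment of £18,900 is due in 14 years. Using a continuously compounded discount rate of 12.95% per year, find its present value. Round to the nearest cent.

P = A·e^(−rt) = 18,900·e^(−1.813).
e^(−1.813) ≈ 0.1631639101, so P ≈ 3,083.7979.

£3,083.80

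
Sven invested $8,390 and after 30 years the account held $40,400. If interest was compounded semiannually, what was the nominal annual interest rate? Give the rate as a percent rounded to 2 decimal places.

5.31%

(1 + r/2)^60 = 40,400/8,390 = 4.81526.
1 + r/2 = 4.81526^(1/60) ≈ 1.026543, so r/2 ≈ 0.0265426.
r ≈ 2·0.0265426 = 5.30853%.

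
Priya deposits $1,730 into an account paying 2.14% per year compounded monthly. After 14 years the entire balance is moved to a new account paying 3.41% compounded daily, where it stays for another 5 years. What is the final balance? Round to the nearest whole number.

$2,768

After 14 years at 2.14%: 1,730 × 1.348958986 ≈ 2,333.6990.
Then 5 years at 3.41%: 2,333.6990 × 1.185888208 ≈ 2,767.5062.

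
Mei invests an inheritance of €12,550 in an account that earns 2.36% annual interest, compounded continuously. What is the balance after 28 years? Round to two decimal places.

A = P·e^(rt) = 12,550·e^(0.0236·28) = 12,550·e^0.6608.
e^0.6608 ≈ 1.9363407876, so A ≈ 24,301.0769.

€24,301.08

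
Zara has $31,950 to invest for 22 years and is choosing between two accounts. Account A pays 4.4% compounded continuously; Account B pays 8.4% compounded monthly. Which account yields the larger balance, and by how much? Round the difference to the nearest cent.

Account A growth factor: e^(0.044·22) = e^0.968 ≈ 2.6326738428; balance ≈ 84,113.9293.
Account B growth factor: (1 + 0.007)^264 ≈ 6.30638130567; balance ≈ 201,488.8827.
Account B is larger by 117,374.9534.

Account B, by $117,374.95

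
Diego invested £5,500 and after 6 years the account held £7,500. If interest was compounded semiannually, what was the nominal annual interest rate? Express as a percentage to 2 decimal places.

5.24%

The 12-period growth factor is 7,500/5,500 = 1.36364.
r/2 = 1.36364^(1/12) − 1 ≈ 0.0261832, so r ≈ 2·0.0261832 = 5.23663%.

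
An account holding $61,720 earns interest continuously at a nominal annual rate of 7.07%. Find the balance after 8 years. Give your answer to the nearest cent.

A = P·e^(rt) = 61,720·e^(0.0707·8) = 61,720·e^0.5656.
e^0.5656 ≈ 1.76050376816, so A ≈ 108,658.2926.

$108,658.29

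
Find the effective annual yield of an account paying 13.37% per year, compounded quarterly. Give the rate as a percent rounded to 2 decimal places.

One year is 4 periods at 0.033425 each: (1 + 0.033425)^4 ≈ 1.140554.
EAR = 1.140554 − 1 ≈ 14.05540%.

14.06%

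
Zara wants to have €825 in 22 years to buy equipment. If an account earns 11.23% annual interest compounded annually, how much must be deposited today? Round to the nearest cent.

Growth factor = (1 + 0.1123)^22 ≈ 10.3963913.
P = 825/10.3963913 ≈ 79.3545.

€79.35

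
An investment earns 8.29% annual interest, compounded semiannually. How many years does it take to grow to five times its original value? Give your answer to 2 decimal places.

19.81 years

(1 + 0.04145)^(2t) = 5.
2t = ln 5 / ln(1 + 0.04145) ≈ 1.6094/0.040614 ≈ 39.6277.
t ≈ 19.8138.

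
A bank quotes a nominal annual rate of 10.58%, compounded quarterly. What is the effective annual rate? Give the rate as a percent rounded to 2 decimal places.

11.01%

EAR = (1 + 10.58%/4)^4 − 1 = (1 + 0.02645)^4 − 1.
(1 + 0.02645)^4 ≈ 1.110072, so EAR ≈ 11.00721%.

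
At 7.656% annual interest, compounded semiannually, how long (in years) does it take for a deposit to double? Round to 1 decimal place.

(1 + 0.03828)^(2t) = 2.
2t = ln 2 / ln(1 + 0.03828) ≈ 0.69315/0.0375655 ≈ 18.4517.
t ≈ 9.2258.

9.2 years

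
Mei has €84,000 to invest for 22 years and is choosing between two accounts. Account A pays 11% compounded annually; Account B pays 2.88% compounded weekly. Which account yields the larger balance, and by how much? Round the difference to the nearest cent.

Account A, by €676,159.88

A: (1 + 0.11)^22 ≈ 9.93357404366, so 84,000 × 9.93357404366 ≈ 834,420.2197.
B: (1 + 0.0288/52)^1144 ≈ 1.8840516791, so 84,000 × 1.8840516791 ≈ 158,260.3410.
Difference ≈ 676,159.8786 in favor of A.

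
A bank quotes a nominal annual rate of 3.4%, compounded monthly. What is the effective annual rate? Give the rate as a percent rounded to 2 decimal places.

3.45%

One year is 12 periods at 0.00283333 each: (1 + 0.00283333)^12 ≈ 1.034535.
EAR = 1.034535 − 1 ≈ 3.45349%.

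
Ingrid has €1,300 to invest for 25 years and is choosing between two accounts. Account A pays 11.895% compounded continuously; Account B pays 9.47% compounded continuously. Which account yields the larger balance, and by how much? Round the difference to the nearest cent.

Account A, by €11,562.81

Account A growth factor: e^(0.11895·25) = e^2.97375 ≈ 19.565151519; balance ≈ 25,434.6970.
Account B growth factor: e^(0.0947·25) = e^2.3675 ≈ 10.670682205; balance ≈ 13,871.8869.
Account A is larger by 11,562.8101.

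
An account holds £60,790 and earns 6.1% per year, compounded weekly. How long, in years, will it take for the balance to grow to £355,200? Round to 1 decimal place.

29.0 years

We need (1 + 0.00117308)^(52t) = 5.8431, so 52t = ln 5.8431 / ln 1.001173 ≈ 1505.6906.
t ≈ 1505.6906/52 = 28.9556 years.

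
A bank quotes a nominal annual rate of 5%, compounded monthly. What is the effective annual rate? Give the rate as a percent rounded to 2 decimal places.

EAR = (1 + 5%/12)^12 − 1 = (1 + 0.00416667)^12 − 1.
(1 + 0.00416667)^12 ≈ 1.051162, so EAR ≈ 5.11619%.

5.12%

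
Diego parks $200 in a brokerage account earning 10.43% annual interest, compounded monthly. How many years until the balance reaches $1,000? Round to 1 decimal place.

15.5 years

(1 + 0.00869167)^(12t) = 1,000/200 = 5.
12t·ln(1 + 0.00869167) = ln(5); 12t = 1.6094/0.00865411 ≈ 185.9738.
t ≈ 15.4978 years.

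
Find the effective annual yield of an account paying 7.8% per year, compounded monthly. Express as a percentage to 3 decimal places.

8.085%

One year is 12 periods at 0.0065 each: (1 + 0.0065)^12 ≈ 1.08085.
EAR = 1.08085 − 1 ≈ 8.08498%.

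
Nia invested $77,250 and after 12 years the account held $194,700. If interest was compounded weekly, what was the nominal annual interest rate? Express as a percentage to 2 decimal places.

The 624-period growth factor is 194,700/77,250 = 2.52039.
r/52 = 2.52039^(1/624) − 1 ≈ 0.00148253, so r ≈ 52·0.00148253 = 7.70915%.

7.71%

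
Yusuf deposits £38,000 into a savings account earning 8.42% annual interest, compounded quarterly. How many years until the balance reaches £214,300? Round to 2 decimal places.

20.76 years

We need (1 + 0.02105)^(4t) = 5.6395, so 4t = ln 5.6395 / ln 1.02105 ≈ 83.0372.
t ≈ 83.0372/4 = 20.7593 years.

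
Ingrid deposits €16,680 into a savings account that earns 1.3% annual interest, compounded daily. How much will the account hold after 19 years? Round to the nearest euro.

Growth factor = (1 + 0.013/365)^6935 ≈ 1.2801734819.
A ≈ 16,680 × 1.2801734819 ≈ 21,353.2937.

€21,353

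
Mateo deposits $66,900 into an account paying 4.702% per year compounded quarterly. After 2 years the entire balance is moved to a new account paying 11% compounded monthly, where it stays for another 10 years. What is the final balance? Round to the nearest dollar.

$219,572

Phase 1: 66,900·(1 + 0.011755)^8 ≈ 73,456.2904.
Phase 2: 73,456.2904·(1 + 0.11/12)^120 ≈ 219,571.8412.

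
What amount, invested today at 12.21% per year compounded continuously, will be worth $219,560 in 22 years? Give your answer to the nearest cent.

$14,960.68

P = A·e^(−rt) = 219,560·e^(−2.6862).
e^(−2.6862) ≈ 0.0681393776631, so P ≈ 14,960.6818.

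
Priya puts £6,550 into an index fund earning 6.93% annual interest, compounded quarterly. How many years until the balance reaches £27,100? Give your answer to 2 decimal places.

20.67 years

(1 + 0.017325)^(4t) = 27,100/6,550 = 4.1374.
4t·ln(1 + 0.017325) = ln(4.1374); 4t = 1.4201/0.0171766 ≈ 82.6744.
t ≈ 20.6686 years.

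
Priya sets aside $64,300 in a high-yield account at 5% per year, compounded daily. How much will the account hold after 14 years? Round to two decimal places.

$129,478.09

Growth factor = (1 + 0.05/365)^5110 ≈ 2.01365616881.
A ≈ 64,300 × 2.01365616881 ≈ 129,478.0917.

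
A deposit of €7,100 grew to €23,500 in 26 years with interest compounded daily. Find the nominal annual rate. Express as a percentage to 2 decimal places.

4.60%

(1 + r/365)^9490 = 23,500/7,100 = 3.30986.
1 + r/365 = 3.30986^(1/9490) ≈ 1.000126, so r/365 ≈ 0.000126131.
r ≈ 365·0.000126131 = 4.60377%.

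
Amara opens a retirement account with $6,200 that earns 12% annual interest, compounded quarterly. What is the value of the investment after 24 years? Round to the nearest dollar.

Periodic rate = 12%/4 = 0.03; periods = 4·24 = 96.
A = 6,200·(1 + 0.03)^96 ≈ 6,200·17.0755055936 ≈ 105,868.1347.

$105,868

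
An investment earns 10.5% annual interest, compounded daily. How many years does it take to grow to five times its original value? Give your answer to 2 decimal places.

15.33 years

(1 + 0.000287671)^(365t) = 5.
365t = ln 5 / ln(1 + 0.000287671) ≈ 1.6094/0.00028763 ≈ 5595.5174.
t ≈ 15.3302.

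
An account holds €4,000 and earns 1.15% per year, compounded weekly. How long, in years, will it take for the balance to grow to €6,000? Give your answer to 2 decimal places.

35.26 years

(1 + 0.000221154)^(52t) = 6,000/4,000 = 1.5.
52t·ln(1 + 0.000221154) = ln(1.5); 52t = 0.40547/0.000221129 ≈ 1833.6102.
t ≈ 35.2617 years.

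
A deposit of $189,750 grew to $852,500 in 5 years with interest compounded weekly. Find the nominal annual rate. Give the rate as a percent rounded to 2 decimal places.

(1 + r/52)^260 = 852,500/189,750 = 4.49275.
1 + r/52 = 4.49275^(1/260) ≈ 1.005795, so r/52 ≈ 0.00579544.
r ≈ 52·0.00579544 = 30.13631%.

30.14%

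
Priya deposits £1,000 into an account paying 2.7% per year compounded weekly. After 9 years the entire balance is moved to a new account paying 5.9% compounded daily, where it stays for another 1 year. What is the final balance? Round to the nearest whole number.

£1,352

After 9 years at 2.7%: 1,000 × 1.274988215 ≈ 1,274.9882.
Then 1 years at 5.9%: 1,274.9882 × 1.060770183 ≈ 1,352.4695.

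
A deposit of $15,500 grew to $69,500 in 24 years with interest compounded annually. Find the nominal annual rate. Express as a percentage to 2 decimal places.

6.45%

The 24-period growth factor is 69,500/15,500 = 4.48387.
r = 4.48387^(1/24) − 1 ≈ 0.064516, i.e. 6.45160%.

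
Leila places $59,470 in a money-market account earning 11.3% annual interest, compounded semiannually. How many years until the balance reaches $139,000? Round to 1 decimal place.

7.7 years

We need (1 + 0.0565)^(2t) = 2.3373, so 2t = ln 2.3373 / ln 1.0565 ≈ 15.4472.
t ≈ 15.4472/2 = 7.7236 years.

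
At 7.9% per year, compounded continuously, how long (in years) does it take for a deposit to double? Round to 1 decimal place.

8.8 years

e^(0.079t) = 2, so 0.079t = ln 2 ≈ 0.69315.
t ≈ 0.69315/0.079 ≈ 8.7740.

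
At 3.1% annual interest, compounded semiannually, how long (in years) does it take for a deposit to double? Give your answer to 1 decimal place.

22.5 years

(1 + 0.0155)^(2t) = 2.
2t = ln 2 / ln(1 + 0.0155) ≈ 0.69315/0.0153811 ≈ 45.0649.
t ≈ 22.5324.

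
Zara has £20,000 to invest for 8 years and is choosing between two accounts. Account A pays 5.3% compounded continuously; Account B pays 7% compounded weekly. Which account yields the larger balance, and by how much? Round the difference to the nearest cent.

A: e^(0.053·8) = e^0.424 ≈ 1.5280615938, so 20,000 × 1.5280615938 ≈ 30,561.2319.
B: (1 + 0.07/52)^416 ≈ 1.7500133471, so 20,000 × 1.7500133471 ≈ 35,000.2669.
Difference ≈ 4,439.0351 in favor of B.

Account B, by £4,439.04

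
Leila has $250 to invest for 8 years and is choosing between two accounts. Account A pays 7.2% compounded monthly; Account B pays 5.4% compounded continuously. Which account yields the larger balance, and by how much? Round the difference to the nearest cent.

A: (1 + 0.006)^96 ≈ 1.77584947, so 250 × 1.77584947 ≈ 443.9624.
B: e^(0.054·8) = e^0.432 ≈ 1.54033512, so 250 × 1.54033512 ≈ 385.0838.
Difference ≈ 58.8786 in favor of A.

Account A, by $58.88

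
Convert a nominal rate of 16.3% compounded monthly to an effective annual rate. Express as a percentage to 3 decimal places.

One year is 12 periods at 0.0135833 each: (1 + 0.0135833)^12 ≈ 1.175746.
EAR = 1.175746 − 1 ≈ 17.57460%.

17.575%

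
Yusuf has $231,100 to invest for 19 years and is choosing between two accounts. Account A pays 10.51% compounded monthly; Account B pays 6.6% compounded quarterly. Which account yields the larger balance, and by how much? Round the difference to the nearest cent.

Account A growth factor: (1 + 0.1051/12)^228 ≈ 7.302421231338; balance ≈ 1,687,589.5466.
Account B growth factor: (1 + 0.0165)^76 ≈ 3.46865499933; balance ≈ 801,606.1703.
Account A is larger by 885,983.3762.

Account A, by $885,983.38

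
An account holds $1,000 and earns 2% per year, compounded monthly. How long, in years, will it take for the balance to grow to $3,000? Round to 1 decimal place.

55.0 years

We need (1 + 0.00166667)^(12t) = 3, so 12t = ln 3 / ln 1.001667 ≈ 659.7165.
t ≈ 659.7165/12 = 54.9764 years.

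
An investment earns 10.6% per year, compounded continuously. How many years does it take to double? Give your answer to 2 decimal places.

6.54 years

e^(0.106t) = 2, so 0.106t = ln 2 ≈ 0.69315.
t ≈ 0.69315/0.106 ≈ 6.5391.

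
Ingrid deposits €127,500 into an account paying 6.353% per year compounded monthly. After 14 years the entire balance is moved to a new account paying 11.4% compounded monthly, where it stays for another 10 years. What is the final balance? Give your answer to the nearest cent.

€962,764.97

Phase 1: 127,500·(1 + 0.06353/12)^168 ≈ 309,571.8682.
Phase 2: 309,571.8682·(1 + 0.0095)^120 ≈ 962,764.9731.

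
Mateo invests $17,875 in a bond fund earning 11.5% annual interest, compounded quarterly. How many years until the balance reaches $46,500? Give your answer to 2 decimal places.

We need (1 + 0.02875)^(4t) = 2.6014, so 4t = ln 2.6014 / ln 1.02875 ≈ 33.7297.
t ≈ 33.7297/4 = 8.4324 years.

8.43 years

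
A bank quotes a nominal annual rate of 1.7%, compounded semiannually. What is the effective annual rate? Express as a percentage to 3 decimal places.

One year is 2 periods at 0.0085 each: (1 + 0.0085)^2 ≈ 1.017072.
EAR = 1.017072 − 1 ≈ 1.70723%.

1.707%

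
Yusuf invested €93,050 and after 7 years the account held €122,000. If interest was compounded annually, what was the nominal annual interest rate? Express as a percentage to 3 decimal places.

(1 + r)^7 = 122,000/93,050 = 1.31112.
1 + r = 1.31112^(1/7) ≈ 1.039456, so r ≈ 0.0394562.
r ≈ 3.94562%.

3.946%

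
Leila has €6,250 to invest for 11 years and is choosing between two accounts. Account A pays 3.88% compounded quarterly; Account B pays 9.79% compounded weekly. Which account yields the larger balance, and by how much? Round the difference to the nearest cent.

A: (1 + 0.0097)^44 ≈ 1.529197838, so 6,250 × 1.529197838 ≈ 9,557.4865.
B: (1 + 0.0979/52)^572 ≈ 2.9325945258, so 6,250 × 2.9325945258 ≈ 18,328.7158.
Difference ≈ 8,771.2293 in favor of B.

Account B, by €8,771.23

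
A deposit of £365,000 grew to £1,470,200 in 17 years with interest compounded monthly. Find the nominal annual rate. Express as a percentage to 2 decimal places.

(1 + r/12)^204 = 1,470,200/365,000 = 4.02795.
1 + r/12 = 4.02795^(1/204) ≈ 1.006853, so r/12 ≈ 0.00685306.
r ≈ 12·0.00685306 = 8.22368%.

8.22%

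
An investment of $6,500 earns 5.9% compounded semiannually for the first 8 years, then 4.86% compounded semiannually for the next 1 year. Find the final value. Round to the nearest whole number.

After 8 years at 5.9%: 6,500 × 1.5922879748 ≈ 10,349.8718.
Then 1 years at 4.86%: 10,349.8718 × 1.04919049 ≈ 10,858.9871.

$10,859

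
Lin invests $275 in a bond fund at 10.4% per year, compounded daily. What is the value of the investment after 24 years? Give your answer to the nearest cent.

$3,335.63

Periodic rate = 10.4%/365 = 0.000284932; periods = 365·24 = 8760.
A = 275·(1 + 0.104/365)^8760 ≈ 275·12.12954817 ≈ 3,335.6257.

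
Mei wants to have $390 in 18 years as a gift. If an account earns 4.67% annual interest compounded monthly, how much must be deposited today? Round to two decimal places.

Growth factor = (1 + 0.0467/12)^216 ≈ 2.31397902.
P = 390/2.31397902 ≈ 168.5409.

$168.54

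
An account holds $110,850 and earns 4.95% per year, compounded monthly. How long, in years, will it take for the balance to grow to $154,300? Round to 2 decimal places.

We need (1 + 0.004125)^(12t) = 1.392, so 12t = ln 1.392 / ln 1.004125 ≈ 80.3400.
t ≈ 80.3400/12 = 6.6950 years.

6.69 years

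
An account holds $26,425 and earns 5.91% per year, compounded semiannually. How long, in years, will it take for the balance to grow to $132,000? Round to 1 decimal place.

(1 + 0.02955)^(2t) = 132,000/26,425 = 4.9953.
2t·ln(1 + 0.02955) = ln(4.9953); 2t = 1.6085/0.0291218 ≈ 55.2332.
t ≈ 27.6166 years.

27.6 years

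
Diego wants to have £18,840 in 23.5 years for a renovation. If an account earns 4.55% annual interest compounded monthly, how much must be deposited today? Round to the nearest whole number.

Growth factor = (1 + 0.0455/12)^282 ≈ 2.9073092288.
P = 18,840/2.9073092288 ≈ 6,480.2188.

£6,480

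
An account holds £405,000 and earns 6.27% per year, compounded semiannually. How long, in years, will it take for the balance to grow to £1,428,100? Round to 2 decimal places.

We need (1 + 0.03135)^(2t) = 3.5262, so 2t = ln 3.5262 / ln 1.03135 ≈ 40.8250.
t ≈ 40.8250/2 = 20.4125 years.

20.41 years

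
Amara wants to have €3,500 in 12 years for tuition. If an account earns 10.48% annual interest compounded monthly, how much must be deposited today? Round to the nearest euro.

€1,001

Periodic rate = 10.48%/12 = 0.00873333; 144 periods.
P = 3,500/(1 + 0.1048/12)^144 ≈ 3,500/3.497821146 ≈ 1,000.6229.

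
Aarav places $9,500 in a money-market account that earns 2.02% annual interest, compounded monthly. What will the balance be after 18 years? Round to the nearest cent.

$13,661.56

Growth factor = (1 + 0.0202/12)^216 ≈ 1.4380590364.
A ≈ 9,500 × 1.4380590364 ≈ 13,661.5608.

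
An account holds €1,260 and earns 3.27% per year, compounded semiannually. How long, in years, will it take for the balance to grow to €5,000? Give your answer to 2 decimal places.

42.49 years

We need (1 + 0.01635)^(2t) = 3.9683, so 2t = ln 3.9683 / ln 1.01635 ≈ 84.9886.
t ≈ 84.9886/2 = 42.4943 years.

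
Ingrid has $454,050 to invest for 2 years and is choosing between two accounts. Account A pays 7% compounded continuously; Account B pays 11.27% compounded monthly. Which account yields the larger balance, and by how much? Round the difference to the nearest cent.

A: e^(0.07·2) = e^0.14 ≈ 1.15027379886, so 454,050 × 1.15027379886 ≈ 522,281.8184.
B: (1 + 0.1127/12)^24 ≈ 1.25150664293, so 454,050 × 1.25150664293 ≈ 568,246.5912.
Difference ≈ 45,964.7729 in favor of B.

Account B, by $45,964.77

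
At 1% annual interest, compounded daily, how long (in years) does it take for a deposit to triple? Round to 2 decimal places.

109.86 years

(1 + 0.0000273973)^(365t) = 3.
365t = ln 3 / ln(1 + 0.0000273973) ≈ 1.0986/2.73969e-05 ≈ 40099.8978.
t ≈ 109.8627.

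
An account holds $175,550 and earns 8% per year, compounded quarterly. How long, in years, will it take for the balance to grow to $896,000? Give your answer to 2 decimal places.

20.58 years

(1 + 0.02)^(4t) = 896,000/175,550 = 5.104.
4t·ln(1 + 0.02) = ln(5.104); 4t = 1.63/0.0198026 ≈ 82.3131.
t ≈ 20.5783 years.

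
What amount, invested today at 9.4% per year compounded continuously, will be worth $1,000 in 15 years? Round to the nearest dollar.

P = A·e^(−rt) = 1,000·e^(−1.41).
e^(−1.41) ≈ 0.244143283, so P ≈ 244.1433.

$244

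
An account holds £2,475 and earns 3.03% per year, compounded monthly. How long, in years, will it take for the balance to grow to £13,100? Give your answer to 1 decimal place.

55.1 years

(1 + 0.002525)^(12t) = 13,100/2,475 = 5.2929.
12t·ln(1 + 0.002525) = ln(5.2929); 12t = 1.6664/0.00252182 ≈ 660.7821.
t ≈ 55.0652 years.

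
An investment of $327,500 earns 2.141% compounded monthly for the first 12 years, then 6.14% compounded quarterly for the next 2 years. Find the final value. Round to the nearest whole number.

Phase 1: 327,500·(1 + 0.02141/12)^144 ≈ 423,341.4794.
Phase 2: 423,341.4794·(1 + 0.01535)^8 ≈ 478,208.1885.

$478,208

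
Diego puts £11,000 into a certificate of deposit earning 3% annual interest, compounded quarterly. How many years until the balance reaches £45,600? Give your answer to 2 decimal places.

47.58 years

We need (1 + 0.0075)^(4t) = 4.1455, so 4t = ln 4.1455 / ln 1.0075 ≈ 190.3118.
t ≈ 190.3118/4 = 47.5779 years.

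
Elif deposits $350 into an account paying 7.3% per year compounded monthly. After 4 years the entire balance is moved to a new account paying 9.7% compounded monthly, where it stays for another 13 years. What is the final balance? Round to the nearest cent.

$1,644.15

Phase 1: 350·(1 + 0.073/12)^48 ≈ 468.2716.
Phase 2: 468.2716·(1 + 0.097/12)^156 ≈ 1,644.1509.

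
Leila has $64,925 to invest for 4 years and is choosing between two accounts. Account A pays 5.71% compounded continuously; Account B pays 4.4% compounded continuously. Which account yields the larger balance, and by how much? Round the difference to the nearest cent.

A: e^(0.0571·4) = e^0.2284 ≈ 1.2565878601, so 64,925 × 1.2565878601 ≈ 81,583.9668.
B: e^(0.044·4) = e^0.176 ≈ 1.1924380587, so 64,925 × 1.1924380587 ≈ 77,419.0410.
Difference ≈ 4,164.9259 in favor of A.

Account A, by $4,164.93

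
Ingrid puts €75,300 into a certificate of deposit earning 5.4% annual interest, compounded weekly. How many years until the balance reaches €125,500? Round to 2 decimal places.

9.46 years

We need (1 + 0.00103846)^(52t) = 1.6667, so 52t = ln 1.6667 / ln 1.001038 ≈ 492.1615.
t ≈ 492.1615/52 = 9.4646 years.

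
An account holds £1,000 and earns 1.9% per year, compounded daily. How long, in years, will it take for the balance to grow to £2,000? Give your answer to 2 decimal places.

(1 + 0.0000520548)^(365t) = 2,000/1,000 = 2.
365t·ln(1 + 0.0000520548) = ln(2); 365t = 0.69315/5.20534e-05 ≈ 13316.0687.
t ≈ 36.4824 years.

36.48 years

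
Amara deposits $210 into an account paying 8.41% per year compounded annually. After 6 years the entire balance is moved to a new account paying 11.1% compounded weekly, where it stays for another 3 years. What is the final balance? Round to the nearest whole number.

$475

After 6 years at 8.41%: 210 × 1.62336458 ≈ 340.9066.
Then 3 years at 11.1%: 340.9066 × 1.39465224 ≈ 475.4461.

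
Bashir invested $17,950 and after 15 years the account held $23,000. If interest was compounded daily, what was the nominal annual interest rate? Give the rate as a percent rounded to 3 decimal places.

The 5475-period growth factor is 23,000/17,950 = 1.28134.
r/365 = 1.28134^(1/5475) − 1 ≈ 0.0000452803, so r ≈ 365·0.0000452803 = 1.65273%.

1.653%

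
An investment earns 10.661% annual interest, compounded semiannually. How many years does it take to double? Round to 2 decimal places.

6.67 years

(1 + 0.053305)^(2t) = 2.
2t = ln 2 / ln(1 + 0.053305) ≈ 0.69315/0.0519328 ≈ 13.3470.
t ≈ 6.6735.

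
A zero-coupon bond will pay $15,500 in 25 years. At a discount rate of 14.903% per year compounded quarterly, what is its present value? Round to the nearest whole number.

$400

Growth factor = (1 + 0.0372575)^100 ≈ 38.784515669.
P = 15,500/38.784515669 ≈ 399.6440.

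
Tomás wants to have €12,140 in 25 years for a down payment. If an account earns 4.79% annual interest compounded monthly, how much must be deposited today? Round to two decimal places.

€3,674.40

Growth factor = (1 + 0.0479/12)^300 ≈ 3.303942098.
P = 12,140/3.303942098 ≈ 3,674.3985.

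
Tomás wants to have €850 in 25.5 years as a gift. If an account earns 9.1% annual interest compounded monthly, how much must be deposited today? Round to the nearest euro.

Growth factor = (1 + 0.091/12)^306 ≈ 10.0920266.
P = 850/10.0920266 ≈ 84.2249.

€84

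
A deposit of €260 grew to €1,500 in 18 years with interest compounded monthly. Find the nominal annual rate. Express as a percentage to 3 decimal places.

(1 + r/12)^216 = 1,500/260 = 5.76923.
1 + r/12 = 5.76923^(1/216) ≈ 1.008147, so r/12 ≈ 0.00814661.
r ≈ 12·0.00814661 = 9.77593%.

9.776%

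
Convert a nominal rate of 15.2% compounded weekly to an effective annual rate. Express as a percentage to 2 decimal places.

EAR = (1 + 15.2%/52)^52 − 1 = (1 + 0.00292308)^52 − 1.
(1 + 0.00292308)^52 ≈ 1.163902, so EAR ≈ 16.39021%.

16.39%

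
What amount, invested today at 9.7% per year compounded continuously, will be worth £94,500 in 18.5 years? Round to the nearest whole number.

£15,707

P = A·e^(−rt) = 94,500·e^(−1.7945).
e^(−1.7945) ≈ 0.16621053684, so P ≈ 15,706.8957.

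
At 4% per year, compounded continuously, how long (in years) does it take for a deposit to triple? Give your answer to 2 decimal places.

e^(0.04t) = 3, so 0.04t = ln 3 ≈ 1.0986.
t ≈ 1.0986/0.04 ≈ 27.4653.

27.47 years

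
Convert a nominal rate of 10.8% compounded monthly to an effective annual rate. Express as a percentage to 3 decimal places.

EAR = (1 + 10.8%/12)^12 − 1 = (1 + 0.009)^12 − 1.
(1 + 0.009)^12 ≈ 1.11351, so EAR ≈ 11.35097%.

11.351%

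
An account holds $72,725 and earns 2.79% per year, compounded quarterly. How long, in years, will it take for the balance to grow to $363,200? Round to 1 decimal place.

57.8 years

(1 + 0.006975)^(4t) = 363,200/72,725 = 4.9942.
4t·ln(1 + 0.006975) = ln(4.9942); 4t = 1.6083/0.00695079 ≈ 231.3793.
t ≈ 57.8448 years.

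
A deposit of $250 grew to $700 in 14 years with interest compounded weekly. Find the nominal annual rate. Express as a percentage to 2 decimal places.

(1 + r/52)^728 = 700/250 = 2.8.
1 + r/52 = 2.8^(1/728) ≈ 1.001415, so r/52 ≈ 0.00141531.
r ≈ 52·0.00141531 = 7.35963%.

7.36%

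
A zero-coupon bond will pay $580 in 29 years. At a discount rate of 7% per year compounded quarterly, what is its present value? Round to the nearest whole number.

$78

Periodic rate = 7%/4 = 0.0175; 116 periods.
P = 580/(1 + 0.0175)^116 ≈ 580/7.48156539 ≈ 77.5239.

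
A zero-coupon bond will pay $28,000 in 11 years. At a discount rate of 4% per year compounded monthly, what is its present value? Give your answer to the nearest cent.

Periodic rate = 4%/12 = 0.00333333; 132 periods.
P = 28,000/(1 + 0.04/12)^132 ≈ 28,000/1.5515715061 ≈ 18,046.2195.

$18,046.22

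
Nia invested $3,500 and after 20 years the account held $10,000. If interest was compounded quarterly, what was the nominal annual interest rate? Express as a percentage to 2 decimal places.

5.28%

The 80-period growth factor is 10,000/3,500 = 2.85714.
r/4 = 2.85714^(1/80) − 1 ≈ 0.0132093, so r ≈ 4·0.0132093 = 5.28370%.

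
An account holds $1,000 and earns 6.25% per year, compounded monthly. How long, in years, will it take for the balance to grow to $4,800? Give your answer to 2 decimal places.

We need (1 + 0.00520833)^(12t) = 4.8, so 12t = ln 4.8 / ln 1.005208 ≈ 301.9579.
t ≈ 301.9579/12 = 25.1632 years.

25.16 years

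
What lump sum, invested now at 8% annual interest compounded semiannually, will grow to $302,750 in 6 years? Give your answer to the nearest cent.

$189,096.76

Growth factor = (1 + 0.04)^12 ≈ 1.60103221857.
P = 302,750/1.60103221857 ≈ 189,096.7568.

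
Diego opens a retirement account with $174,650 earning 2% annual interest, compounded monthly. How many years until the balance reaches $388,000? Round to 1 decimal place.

(1 + 0.00166667)^(12t) = 388,000/174,650 = 2.2216.
12t·ln(1 + 0.00166667) = ln(2.2216); 12t = 0.79822/0.00166528 ≈ 479.3318.
t ≈ 39.9443 years.

39.9 years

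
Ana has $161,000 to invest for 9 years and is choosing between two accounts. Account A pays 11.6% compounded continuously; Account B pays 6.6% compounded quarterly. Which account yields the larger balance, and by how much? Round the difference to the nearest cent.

Account A growth factor: e^(0.116·9) = e^1.044 ≈ 2.84055654635; balance ≈ 457,329.6040.
Account B growth factor: (1 + 0.0165)^36 ≈ 1.80246062829; balance ≈ 290,196.1612.
Account A is larger by 167,133.4428.

Account A, by $167,133.44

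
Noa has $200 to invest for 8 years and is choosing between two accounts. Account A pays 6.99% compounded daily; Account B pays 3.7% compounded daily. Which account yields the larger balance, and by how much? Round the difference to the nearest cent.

Account A growth factor: (1 + 0.0699/365)^2920 ≈ 1.74917887; balance ≈ 349.8358.
Account B growth factor: (1 + 0.037/365)^2920 ≈ 1.34444999; balance ≈ 268.8900.
Account A is larger by 80.9458.

Account A, by $80.95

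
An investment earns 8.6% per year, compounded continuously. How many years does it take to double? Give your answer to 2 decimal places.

8.06 years

e^(0.086t) = 2, so 0.086t = ln 2 ≈ 0.69315.
t ≈ 0.69315/0.086 ≈ 8.0599.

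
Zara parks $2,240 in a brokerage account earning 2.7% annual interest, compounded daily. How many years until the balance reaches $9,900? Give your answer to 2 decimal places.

55.04 years

We need (1 + 0.0000739726)^(365t) = 4.4196, so 365t = ln 4.4196 / ln 1.000074 ≈ 20090.0577.
t ≈ 20090.0577/365 = 55.0413 years.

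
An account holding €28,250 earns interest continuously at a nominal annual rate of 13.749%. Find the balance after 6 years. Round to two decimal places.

€64,459.26

A = P·e^(rt) = 28,250·e^(0.13749·6) = 28,250·e^0.82494.
e^0.82494 ≈ 2.2817438566, so A ≈ 64,459.2639.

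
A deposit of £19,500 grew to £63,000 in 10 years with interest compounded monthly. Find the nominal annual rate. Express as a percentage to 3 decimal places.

The 120-period growth factor is 63,000/19,500 = 3.23077.
r/12 = 3.23077^(1/120) − 1 ≈ 0.00982058, so r ≈ 12·0.00982058 = 11.78469%.

11.785%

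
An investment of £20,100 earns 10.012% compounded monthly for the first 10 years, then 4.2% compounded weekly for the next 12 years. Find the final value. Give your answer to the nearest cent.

After 10 years at 10.012%: 20,100 × 2.7102649957 ≈ 54,476.3264.
Then 12 years at 4.2%: 54,476.3264 × 1.6549926555 ≈ 90,157.9201.

£90,157.92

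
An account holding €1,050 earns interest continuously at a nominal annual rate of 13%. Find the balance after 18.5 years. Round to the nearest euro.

A = P·e^(rt) = 1,050·e^(0.13·18.5) = 1,050·e^2.405.
e^2.405 ≈ 11.078430282, so A ≈ 11,632.3518.

€11,632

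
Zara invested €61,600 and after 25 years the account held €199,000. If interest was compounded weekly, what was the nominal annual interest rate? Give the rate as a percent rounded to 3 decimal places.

(1 + r/52)^1300 = 199,000/61,600 = 3.23052.
1 + r/52 = 3.23052^(1/1300) ≈ 1.000902, so r/52 ≈ 0.00090244.
r ≈ 52·0.00090244 = 4.69269%.

4.693%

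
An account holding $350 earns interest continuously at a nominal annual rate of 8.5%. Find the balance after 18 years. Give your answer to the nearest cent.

A = P·e^(rt) = 350·e^(0.085·18) = 350·e^1.53.
e^1.53 ≈ 4.618176822, so A ≈ 1,616.3619.

$1,616.36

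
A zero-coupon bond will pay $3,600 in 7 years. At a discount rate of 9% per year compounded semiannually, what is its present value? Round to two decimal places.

Periodic rate = 9%/2 = 0.045; 14 periods.
P = 3,600/(1 + 0.045)^14 ≈ 3,600/1.851944922 ≈ 1,943.9023.

$1,943.90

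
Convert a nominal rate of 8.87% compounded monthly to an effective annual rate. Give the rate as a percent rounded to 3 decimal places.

9.240%

EAR = (1 + 8.87%/12)^12 − 1 = (1 + 0.00739167)^12 − 1.
(1 + 0.00739167)^12 ≈ 1.092396, so EAR ≈ 9.23964%.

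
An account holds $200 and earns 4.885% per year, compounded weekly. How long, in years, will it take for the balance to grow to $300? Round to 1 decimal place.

8.3 years

(1 + 0.000939423)^(52t) = 300/200 = 1.5.
52t·ln(1 + 0.000939423) = ln(1.5); 52t = 0.40547/0.000938982 ≈ 431.8135.
t ≈ 8.3041 years.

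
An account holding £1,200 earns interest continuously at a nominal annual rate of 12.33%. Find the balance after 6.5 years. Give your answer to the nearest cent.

£2,674.52

A = P·e^(rt) = 1,200·e^(0.1233·6.5) = 1,200·e^0.80145.
e^0.80145 ≈ 2.228770304, so A ≈ 2,674.5244.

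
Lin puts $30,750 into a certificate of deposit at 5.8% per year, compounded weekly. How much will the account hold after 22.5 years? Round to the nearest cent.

$113,314.00

Periodic rate = 5.8%/52 = 0.00111538; periods = 52·22.5 = 1170.
A = 30,750·(1 + 0.058/52)^1170 ≈ 30,750·3.68500820511 ≈ 113,314.0023.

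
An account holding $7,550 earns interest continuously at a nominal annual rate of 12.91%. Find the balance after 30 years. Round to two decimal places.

$363,052.54

A = P·e^(rt) = 7,550·e^(0.1291·30) = 7,550·e^3.873.
e^3.873 ≈ 48.0864291957, so A ≈ 363,052.5404.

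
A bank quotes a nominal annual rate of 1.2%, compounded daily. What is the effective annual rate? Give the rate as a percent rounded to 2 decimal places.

One year is 365 periods at 0.0000328767 each: (1 + 0.0000328767)^365 ≈ 1.012072.
EAR = 1.012072 − 1 ≈ 1.20721%.

1.21%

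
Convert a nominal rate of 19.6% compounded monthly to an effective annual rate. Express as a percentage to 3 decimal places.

EAR = (1 + 19.6%/12)^12 − 1 = (1 + 0.0163333)^12 − 1.
(1 + 0.0163333)^12 ≈ 1.214602, so EAR ≈ 21.46021%.

21.460%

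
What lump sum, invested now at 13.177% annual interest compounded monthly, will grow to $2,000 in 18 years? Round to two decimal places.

Periodic rate = 13.177%/12 = 0.0109808; 216 periods.
P = 2,000/(1 + 0.13177/12)^216 ≈ 2,000/10.57964693 ≈ 189.0422.

$189.04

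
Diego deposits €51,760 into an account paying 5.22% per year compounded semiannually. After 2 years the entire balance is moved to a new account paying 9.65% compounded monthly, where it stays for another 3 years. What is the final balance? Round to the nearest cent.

€76,555.86

Phase 1: 51,760·(1 + 0.0261)^4 ≈ 57,379.0057.
Phase 2: 57,379.0057·(1 + 0.0965/12)^36 ≈ 76,555.8587.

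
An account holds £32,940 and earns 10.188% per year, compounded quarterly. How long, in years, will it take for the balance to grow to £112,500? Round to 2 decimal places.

(1 + 0.02547)^(4t) = 112,500/32,940 = 3.4153.
4t·ln(1 + 0.02547) = ln(3.4153); 4t = 1.2283/0.025151 ≈ 48.8356.
t ≈ 12.2089 years.

12.21 years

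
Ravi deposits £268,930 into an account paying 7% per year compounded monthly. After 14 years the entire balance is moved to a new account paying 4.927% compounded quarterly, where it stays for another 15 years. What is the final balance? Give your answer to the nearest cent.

£1,489,415.84

After 14 years at 7%: 268,930 × 2.656880616297 ≈ 714,514.9041.
Then 15 years at 4.927%: 714,514.9041 × 2.084513324113 ≈ 1,489,415.8380.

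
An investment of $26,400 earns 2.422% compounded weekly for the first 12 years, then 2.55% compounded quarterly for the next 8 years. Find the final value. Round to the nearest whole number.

After 12 years at 2.422%: 26,400 × 1.3371925917 ≈ 35,301.8844.
Then 8 years at 2.55%: 35,301.8844 × 1.2255043829 ≈ 43,262.6141.

$43,263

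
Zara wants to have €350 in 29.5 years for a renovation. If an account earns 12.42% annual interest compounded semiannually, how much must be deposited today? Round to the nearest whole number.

Growth factor = (1 + 0.0621)^59 ≈ 34.9751126.
P = 350/34.9751126 ≈ 10.0071.

€10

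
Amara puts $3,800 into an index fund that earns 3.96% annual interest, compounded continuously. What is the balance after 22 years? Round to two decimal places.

$9,081.15

A = P·e^(rt) = 3,800·e^(0.0396·22) = 3,800·e^0.8712.
e^0.8712 ≈ 2.389776866, so A ≈ 9,081.1521.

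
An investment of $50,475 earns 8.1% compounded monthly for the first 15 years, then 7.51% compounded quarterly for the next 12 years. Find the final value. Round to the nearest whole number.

Phase 1: 50,475·(1 + 0.00675)^180 ≈ 169,422.5515.
Phase 2: 169,422.5515·(1 + 0.018775)^48 ≈ 413,741.0546.

$413,741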